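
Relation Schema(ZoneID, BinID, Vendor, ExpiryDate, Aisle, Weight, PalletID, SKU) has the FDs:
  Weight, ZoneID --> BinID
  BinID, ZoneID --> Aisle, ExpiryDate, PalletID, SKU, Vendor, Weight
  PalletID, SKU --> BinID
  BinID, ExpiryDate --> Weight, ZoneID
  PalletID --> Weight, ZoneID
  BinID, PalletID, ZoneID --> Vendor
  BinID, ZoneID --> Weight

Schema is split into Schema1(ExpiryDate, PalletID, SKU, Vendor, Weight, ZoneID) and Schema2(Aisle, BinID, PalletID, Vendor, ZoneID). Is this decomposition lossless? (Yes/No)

The shared attributes are {PalletID, Vendor, ZoneID} and {PalletID, Vendor, ZoneID}⁺ = {Aisle, BinID, ExpiryDate, PalletID, SKU, Vendor, Weight, ZoneID}.
Schema1 is contained in that closure, so Schema1 ∩ Schema2 --> Schema1 holds and the join is lossless.

Yes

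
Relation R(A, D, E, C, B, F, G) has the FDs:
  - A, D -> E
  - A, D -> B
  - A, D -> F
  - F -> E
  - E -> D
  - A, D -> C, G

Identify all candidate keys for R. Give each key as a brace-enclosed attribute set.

{A, D}, {A, E}, {A, F}

Attributes never on any right-hand side: {A} — every candidate key must contain it.
{A, D} is a candidate key since {A, D}⁺ = {A, B, C, D, E, F, G} covers every attribute.
{A, E} is a candidate key since {A, E}⁺ = {A, B, C, D, E, F, G} covers every attribute.
{A, F} is a candidate key since {A, F}⁺ = {A, B, C, D, E, F, G} covers every attribute.
No proper subset of any of these is a key, and no other minimal superkey exists.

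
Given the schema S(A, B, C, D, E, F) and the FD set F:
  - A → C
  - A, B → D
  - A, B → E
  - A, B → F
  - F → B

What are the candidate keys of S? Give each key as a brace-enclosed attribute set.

Attributes never on any right-hand side: {A} — every candidate key must contain it.
{A, B}⁺ = {A, B, C, D, E, F}, which is every attribute, so {A, B} is a candidate key.
{A, F}⁺ = {A, B, C, D, E, F}, which is every attribute, so {A, F} is a candidate key.
These are minimal and exhaustive — every other superkey contains one of them.

{A, B}, {A, F}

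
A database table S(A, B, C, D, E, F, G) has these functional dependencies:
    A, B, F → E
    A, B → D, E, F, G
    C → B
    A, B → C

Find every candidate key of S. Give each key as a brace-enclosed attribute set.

{A} never appears on the right of any FD, so every key must include it.
{A, B} is a candidate key since {A, B}⁺ = {A, B, C, D, E, F, G} covers every attribute.
{A, C} is a candidate key since {A, C}⁺ = {A, B, C, D, E, F, G} covers every attribute.
Any other superkey properly contains one of these, so there are no further candidate keys.

{A, B}, {A, C}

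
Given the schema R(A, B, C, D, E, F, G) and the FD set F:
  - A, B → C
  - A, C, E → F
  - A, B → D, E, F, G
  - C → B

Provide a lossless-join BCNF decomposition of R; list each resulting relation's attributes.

Candidate keys of the original relation: {A, B}, {A, C}.
Within {A, B, C, D, E, F, G}: {C}⁺ ∩ {A, B, C, D, E, F, G} = {B, C}, not the whole set, so C → B violates BCNF; decompose into {B, C} and {A, C, D, E, F, G}.
{B, C}: every determinant is a superkey — BCNF.
{A, C, D, E, F, G}: every determinant is a superkey — BCNF.

{A, C, D, E, F, G}; {B, C}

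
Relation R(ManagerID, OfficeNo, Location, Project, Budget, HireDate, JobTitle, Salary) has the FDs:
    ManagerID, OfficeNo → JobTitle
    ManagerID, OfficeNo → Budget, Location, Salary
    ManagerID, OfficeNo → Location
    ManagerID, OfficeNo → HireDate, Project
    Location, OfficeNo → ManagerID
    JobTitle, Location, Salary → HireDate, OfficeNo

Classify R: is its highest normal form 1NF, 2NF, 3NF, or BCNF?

Candidate keys: {JobTitle, Location, Salary}, {Location, OfficeNo}, {ManagerID, OfficeNo}. Prime attributes: {JobTitle, Location, ManagerID, OfficeNo, Salary}.
Each dependency's left side is a superkey — BCNF holds.

BCNF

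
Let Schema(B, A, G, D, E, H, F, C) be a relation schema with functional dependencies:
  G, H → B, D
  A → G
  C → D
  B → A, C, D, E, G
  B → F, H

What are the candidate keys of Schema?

Closure of {B} is {A, B, C, D, E, F, G, H}, the whole schema; {B} is a candidate key.
Closure of {A, H} is {A, B, C, D, E, F, G, H}, the whole schema; {A, H} is a candidate key.
Closure of {G, H} is {A, B, C, D, E, F, G, H}, the whole schema; {G, H} is a candidate key.
These are minimal and exhaustive — every other superkey contains one of them.

{A, H}, {B}, {G, H}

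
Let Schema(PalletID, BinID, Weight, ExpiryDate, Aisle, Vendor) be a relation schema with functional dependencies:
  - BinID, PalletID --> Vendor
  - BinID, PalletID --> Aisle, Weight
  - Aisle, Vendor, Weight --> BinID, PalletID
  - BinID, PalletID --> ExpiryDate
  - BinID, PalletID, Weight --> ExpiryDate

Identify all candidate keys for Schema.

{Aisle, Vendor, Weight}, {BinID, PalletID}

Closure of {BinID, PalletID} is {Aisle, BinID, ExpiryDate, PalletID, Vendor, Weight}, the whole schema; {BinID, PalletID} is a candidate key.
Closure of {Aisle, Vendor, Weight} is {Aisle, BinID, ExpiryDate, PalletID, Vendor, Weight}, the whole schema; {Aisle, Vendor, Weight} is a candidate key.
Any other superkey properly contains one of these, so there are no further candidate keys.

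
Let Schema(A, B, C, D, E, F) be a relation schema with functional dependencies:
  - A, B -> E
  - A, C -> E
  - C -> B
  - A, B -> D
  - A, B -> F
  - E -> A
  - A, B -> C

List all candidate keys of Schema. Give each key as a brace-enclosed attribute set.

{A, B}, {A, C}, {B, E}, {C, E}

{A, B}⁺ = {A, B, C, D, E, F}, which is every attribute, so {A, B} is a candidate key.
{A, C}⁺ = {A, B, C, D, E, F}, which is every attribute, so {A, C} is a candidate key.
{B, E}⁺ = {A, B, C, D, E, F}, which is every attribute, so {B, E} is a candidate key.
{C, E}⁺ = {A, B, C, D, E, F}, which is every attribute, so {C, E} is a candidate key.
Any other superkey properly contains one of these, so there are no further candidate keys.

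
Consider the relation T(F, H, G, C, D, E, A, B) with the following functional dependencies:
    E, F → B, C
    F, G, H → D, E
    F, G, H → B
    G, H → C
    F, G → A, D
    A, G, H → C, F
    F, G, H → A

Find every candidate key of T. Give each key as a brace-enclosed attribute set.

{A, G, H}, {F, G, H}

No FD produces {G, H}, so they must be in every candidate key.
{A, G, H} is a candidate key since {A, G, H}⁺ = {A, B, C, D, E, F, G, H} covers every attribute.
{F, G, H} is a candidate key since {F, G, H}⁺ = {A, B, C, D, E, F, G, H} covers every attribute.
No proper subset of any of these is a key, and no other minimal superkey exists.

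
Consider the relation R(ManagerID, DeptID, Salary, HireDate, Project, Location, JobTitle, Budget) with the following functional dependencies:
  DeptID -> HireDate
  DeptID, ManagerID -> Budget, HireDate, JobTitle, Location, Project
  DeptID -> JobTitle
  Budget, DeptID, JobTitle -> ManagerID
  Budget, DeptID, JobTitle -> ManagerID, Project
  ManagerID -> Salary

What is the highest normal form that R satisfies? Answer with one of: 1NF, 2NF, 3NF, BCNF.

Candidate keys: {Budget, DeptID}, {DeptID, ManagerID}. Prime attributes: {Budget, DeptID, ManagerID}.
For DeptID -> HireDate we have {DeptID}⁺ = {DeptID, HireDate, JobTitle}; {DeptID} is not a superkey, so BCNF fails.
DeptID -> HireDate determines the non-prime attribute {HireDate} from a non-superkey — 3NF is violated.
{DeptID} is a proper subset of the key {Budget, DeptID}, and {DeptID}⁺ contains the non-prime attributes {HireDate, JobTitle} — a partial dependency, so 2NF is violated.

1NF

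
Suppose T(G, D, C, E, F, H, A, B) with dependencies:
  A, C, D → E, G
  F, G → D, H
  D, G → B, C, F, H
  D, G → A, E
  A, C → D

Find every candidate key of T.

{A, C}, {D, G}, {F, G}

{A, C}⁺ = {A, B, C, D, E, F, G, H} — all of the relation — so {A, C} is a candidate key.
{D, G}⁺ = {A, B, C, D, E, F, G, H} — all of the relation — so {D, G} is a candidate key.
{F, G}⁺ = {A, B, C, D, E, F, G, H} — all of the relation — so {F, G} is a candidate key.
Any other superkey properly contains one of these, so there are no further candidate keys.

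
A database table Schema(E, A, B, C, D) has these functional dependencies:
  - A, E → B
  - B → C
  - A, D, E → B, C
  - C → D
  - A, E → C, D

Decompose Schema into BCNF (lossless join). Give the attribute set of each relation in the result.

Candidate key of the original relation: {A, E}.
In {A, B, C, D, E}, {B} is not a superkey ({B}⁺ restricted to this set is {B, C, D}), so split on B → C, D into {B, C, D} and {A, B, E}.
In {B, C, D}, {C} is not a superkey ({C}⁺ restricted to this set is {C, D}), so split on C → D into {C, D} and {B, C}.
{C, D} is in BCNF.
{B, C} is in BCNF.
{A, B, E} is in BCNF.

{A, B, E}; {B, C}; {C, D}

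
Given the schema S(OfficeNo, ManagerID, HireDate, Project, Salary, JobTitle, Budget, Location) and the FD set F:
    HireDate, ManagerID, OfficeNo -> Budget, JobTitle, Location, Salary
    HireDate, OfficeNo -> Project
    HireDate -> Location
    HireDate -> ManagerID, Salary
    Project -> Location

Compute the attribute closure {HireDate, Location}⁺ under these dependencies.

Start with {HireDate, Location}.
HireDate -> ManagerID, Salary applies; add {ManagerID, Salary} → now {HireDate, Location, ManagerID, Salary}.
No further FD applies.

{HireDate, Location, ManagerID, Salary}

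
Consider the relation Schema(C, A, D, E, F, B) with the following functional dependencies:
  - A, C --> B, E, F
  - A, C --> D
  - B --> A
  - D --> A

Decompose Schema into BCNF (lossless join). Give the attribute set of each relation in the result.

Candidate keys of the original relation: {A, C}, {B, C}, {C, D}.
{A, B, C, D, E, F}: {B} determines {A, B} here but is not a superkey — split on B --> A, giving {A, B} and {B, C, D, E, F}.
{A, B} is in BCNF.
{B, C, D, E, F} is in BCNF.

{A, B}; {B, C, D, E, F}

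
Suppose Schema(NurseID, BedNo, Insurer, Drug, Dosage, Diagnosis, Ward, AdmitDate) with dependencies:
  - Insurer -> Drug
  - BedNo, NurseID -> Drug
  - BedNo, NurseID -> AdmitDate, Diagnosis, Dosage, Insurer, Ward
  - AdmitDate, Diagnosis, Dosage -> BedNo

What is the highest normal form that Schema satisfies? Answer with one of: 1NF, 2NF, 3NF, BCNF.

2NF

Candidate keys: {AdmitDate, Diagnosis, Dosage, NurseID}, {BedNo, NurseID}. Prime attributes: {AdmitDate, BedNo, Diagnosis, Dosage, NurseID}.
Insurer -> Drug: {Insurer}⁺ = {Drug, Insurer}, which is not all of the attributes, so the left side is not a superkey — BCNF is violated.
Insurer -> Drug has non-prime {Drug} on the right and a non-superkey on the left, so 3NF fails.
Checking every proper subset of each key, none determines a non-prime attribute — 2NF is satisfied.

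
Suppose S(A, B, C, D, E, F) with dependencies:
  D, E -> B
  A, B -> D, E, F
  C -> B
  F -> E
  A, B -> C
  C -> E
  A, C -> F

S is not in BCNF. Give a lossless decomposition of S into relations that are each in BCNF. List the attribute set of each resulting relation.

{A, C, D, F}; {B, D, E}; {C, E}

Candidate keys of the original relation: {A, B}, {A, C}, {A, D, E}, {A, D, F}.
{A, B, C, D, E, F}: {D, E} determines {B, D, E} here but is not a superkey — split on D, E -> B, giving {B, D, E} and {A, C, D, E, F}.
{B, D, E}: every determinant is a superkey — BCNF.
{A, C, D, E, F}: {C} determines {C, E} here but is not a superkey — split on C -> E, giving {C, E} and {A, C, D, F}.
{C, E}: every determinant is a superkey — BCNF.
{A, C, D, F}: every determinant is a superkey — BCNF.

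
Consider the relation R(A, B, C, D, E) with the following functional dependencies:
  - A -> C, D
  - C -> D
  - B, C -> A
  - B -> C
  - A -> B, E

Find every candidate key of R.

{A}, {B}

{A}⁺ = {A, B, C, D, E}, which is every attribute, so {A} is a candidate key.
{B}⁺ = {A, B, C, D, E}, which is every attribute, so {B} is a candidate key.
No proper subset of any of these is a key, and no other minimal superkey exists.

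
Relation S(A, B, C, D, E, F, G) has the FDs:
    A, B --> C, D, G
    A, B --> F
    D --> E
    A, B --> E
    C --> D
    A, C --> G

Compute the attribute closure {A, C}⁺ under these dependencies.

Start with {A, C}.
C --> D applies; add {D} → now {A, C, D}.
A, C --> G applies; add {G} → now {A, C, D, G}.
D --> E applies; add {E} → now {A, C, D, E, G}.
No further FD applies.

{A, C, D, E, G}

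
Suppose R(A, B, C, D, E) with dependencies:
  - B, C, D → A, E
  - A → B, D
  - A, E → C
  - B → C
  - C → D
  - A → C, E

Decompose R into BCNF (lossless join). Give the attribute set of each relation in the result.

Candidate keys of the original relation: {A}, {B}.
Within {A, B, C, D, E}: {C}⁺ ∩ {A, B, C, D, E} = {C, D}, not the whole set, so C → D violates BCNF; decompose into {C, D} and {A, B, C, E}.
{C, D} is in BCNF.
{A, B, C, E} is in BCNF.

{A, B, C, E}; {C, D}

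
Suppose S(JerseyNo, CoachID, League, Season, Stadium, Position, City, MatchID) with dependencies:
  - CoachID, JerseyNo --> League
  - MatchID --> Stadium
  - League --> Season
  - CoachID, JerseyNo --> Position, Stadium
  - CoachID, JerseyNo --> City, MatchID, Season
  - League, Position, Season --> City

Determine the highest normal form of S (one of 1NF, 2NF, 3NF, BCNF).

Candidate key: {CoachID, JerseyNo}. Prime attributes: {CoachID, JerseyNo}.
MatchID --> Stadium: {MatchID}⁺ = {MatchID, Stadium}, which is not all of the attributes, so the left side is not a superkey — BCNF is violated.
Because {Stadium} is non-prime and the left side of MatchID --> Stadium is not a superkey, the relation is not in 3NF.
Checking every proper subset of each key, none determines a non-prime attribute — 2NF is satisfied.

2NF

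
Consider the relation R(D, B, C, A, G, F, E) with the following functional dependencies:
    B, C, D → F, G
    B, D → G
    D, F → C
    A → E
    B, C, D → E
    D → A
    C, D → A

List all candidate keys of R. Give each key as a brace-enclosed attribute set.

{B, C, D}, {B, D, F}

Attributes never on any right-hand side: {B, D} — every candidate key must contain all of them.
{B, C, D}⁺ = {A, B, C, D, E, F, G}, which is every attribute, so {B, C, D} is a candidate key.
{B, D, F}⁺ = {A, B, C, D, E, F, G}, which is every attribute, so {B, D, F} is a candidate key.
Any other superkey properly contains one of these, so there are no further candidate keys.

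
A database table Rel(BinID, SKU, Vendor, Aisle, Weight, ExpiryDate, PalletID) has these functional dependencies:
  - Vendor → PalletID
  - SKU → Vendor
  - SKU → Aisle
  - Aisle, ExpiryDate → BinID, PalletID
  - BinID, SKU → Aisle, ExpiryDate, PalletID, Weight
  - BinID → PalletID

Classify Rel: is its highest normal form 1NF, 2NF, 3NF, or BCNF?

Candidate keys: {BinID, SKU}, {ExpiryDate, SKU}. Prime attributes: {BinID, ExpiryDate, SKU}.
Vendor → PalletID breaks BCNF: {Vendor}⁺ = {PalletID, Vendor}, so {Vendor} is not a superkey.
Vendor → PalletID has non-prime {PalletID} on the right and a non-superkey on the left, so 3NF fails.
The proper key subset {BinID} of {BinID, SKU} determines non-prime {PalletID}, so the relation is not even in 2NF.

1NF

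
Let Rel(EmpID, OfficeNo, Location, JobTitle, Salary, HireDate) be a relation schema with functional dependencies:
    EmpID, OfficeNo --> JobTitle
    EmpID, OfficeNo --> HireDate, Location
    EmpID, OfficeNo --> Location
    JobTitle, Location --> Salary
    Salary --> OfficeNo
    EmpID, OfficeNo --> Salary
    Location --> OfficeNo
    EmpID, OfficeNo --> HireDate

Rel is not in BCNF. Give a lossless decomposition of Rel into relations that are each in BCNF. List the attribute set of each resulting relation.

Candidate keys of the original relation: {EmpID, Location}, {EmpID, OfficeNo}, {EmpID, Salary}.
Within {EmpID, HireDate, JobTitle, Location, OfficeNo, Salary}: {JobTitle, Location}⁺ ∩ {EmpID, HireDate, JobTitle, Location, OfficeNo, Salary} = {JobTitle, Location, OfficeNo, Salary}, not the whole set, so JobTitle, Location --> OfficeNo, Salary violates BCNF; decompose into {JobTitle, Location, OfficeNo, Salary} and {EmpID, HireDate, JobTitle, Location}.
Within {JobTitle, Location, OfficeNo, Salary}: {Salary}⁺ ∩ {JobTitle, Location, OfficeNo, Salary} = {OfficeNo, Salary}, not the whole set, so Salary --> OfficeNo violates BCNF; decompose into {OfficeNo, Salary} and {JobTitle, Location, Salary}.
{OfficeNo, Salary} has no BCNF violation.
{JobTitle, Location, Salary} has no BCNF violation.
{EmpID, HireDate, JobTitle, Location} has no BCNF violation.

{EmpID, HireDate, JobTitle, Location}; {JobTitle, Location, Salary}; {OfficeNo, Salary}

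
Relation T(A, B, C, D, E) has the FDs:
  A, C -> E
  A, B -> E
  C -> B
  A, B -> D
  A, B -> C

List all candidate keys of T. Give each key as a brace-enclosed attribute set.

No FD produces {A}, so it must be in every candidate key.
Closure of {A, B} is {A, B, C, D, E}, the whole schema; {A, B} is a candidate key.
Closure of {A, C} is {A, B, C, D, E}, the whole schema; {A, C} is a candidate key.
These are minimal and exhaustive — every other superkey contains one of them.

{A, B}, {A, C}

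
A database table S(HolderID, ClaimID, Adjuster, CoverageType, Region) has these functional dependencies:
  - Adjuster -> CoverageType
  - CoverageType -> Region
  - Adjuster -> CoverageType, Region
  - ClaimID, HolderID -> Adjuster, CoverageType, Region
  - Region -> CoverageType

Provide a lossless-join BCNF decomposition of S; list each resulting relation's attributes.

Candidate key of the original relation: {ClaimID, HolderID}.
In {Adjuster, ClaimID, CoverageType, HolderID, Region}, {Adjuster} is not a superkey ({Adjuster}⁺ restricted to this set is {Adjuster, CoverageType, Region}), so split on Adjuster -> CoverageType, Region into {Adjuster, CoverageType, Region} and {Adjuster, ClaimID, HolderID}.
In {Adjuster, CoverageType, Region}, {CoverageType} is not a superkey ({CoverageType}⁺ restricted to this set is {CoverageType, Region}), so split on CoverageType -> Region into {CoverageType, Region} and {Adjuster, CoverageType}.
{CoverageType, Region} is in BCNF.
{Adjuster, CoverageType} is in BCNF.
{Adjuster, ClaimID, HolderID} is in BCNF.

{Adjuster, ClaimID, HolderID}; {Adjuster, CoverageType}; {CoverageType, Region}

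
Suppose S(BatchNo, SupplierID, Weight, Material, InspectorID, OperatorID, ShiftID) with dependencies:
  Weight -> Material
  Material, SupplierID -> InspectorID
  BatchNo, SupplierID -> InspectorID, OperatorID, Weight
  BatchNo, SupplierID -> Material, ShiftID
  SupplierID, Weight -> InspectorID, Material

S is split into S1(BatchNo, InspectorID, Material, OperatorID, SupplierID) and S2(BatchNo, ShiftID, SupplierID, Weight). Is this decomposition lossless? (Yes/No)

S1 ∩ S2 = {BatchNo, SupplierID}; its closure under F is {BatchNo, InspectorID, Material, OperatorID, ShiftID, SupplierID, Weight}.
This includes all of S1, so the common attributes are a superkey of S1 — the join is lossless.

Yes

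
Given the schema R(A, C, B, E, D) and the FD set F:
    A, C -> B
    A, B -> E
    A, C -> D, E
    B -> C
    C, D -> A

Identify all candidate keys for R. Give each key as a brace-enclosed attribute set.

Closure of {A, B} is {A, B, C, D, E}, the whole schema; {A, B} is a candidate key.
Closure of {A, C} is {A, B, C, D, E}, the whole schema; {A, C} is a candidate key.
Closure of {B, D} is {A, B, C, D, E}, the whole schema; {B, D} is a candidate key.
Closure of {C, D} is {A, B, C, D, E}, the whole schema; {C, D} is a candidate key.
These are minimal and exhaustive — every other superkey contains one of them.

{A, B}, {A, C}, {B, D}, {C, D}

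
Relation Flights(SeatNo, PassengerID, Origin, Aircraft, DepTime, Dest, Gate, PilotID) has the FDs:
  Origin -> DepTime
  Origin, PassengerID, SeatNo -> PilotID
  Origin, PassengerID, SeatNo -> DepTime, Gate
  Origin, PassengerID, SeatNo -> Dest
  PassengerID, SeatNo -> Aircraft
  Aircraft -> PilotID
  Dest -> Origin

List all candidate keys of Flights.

{Dest, PassengerID, SeatNo}, {Origin, PassengerID, SeatNo}

{PassengerID, SeatNo} never appear on the right of any FD, so every key must include all of them.
{Dest, PassengerID, SeatNo}⁺ = {Aircraft, DepTime, Dest, Gate, Origin, PassengerID, PilotID, SeatNo}, which is every attribute, so {Dest, PassengerID, SeatNo} is a candidate key.
{Origin, PassengerID, SeatNo}⁺ = {Aircraft, DepTime, Dest, Gate, Origin, PassengerID, PilotID, SeatNo}, which is every attribute, so {Origin, PassengerID, SeatNo} is a candidate key.
These are minimal and exhaustive — every other superkey contains one of them.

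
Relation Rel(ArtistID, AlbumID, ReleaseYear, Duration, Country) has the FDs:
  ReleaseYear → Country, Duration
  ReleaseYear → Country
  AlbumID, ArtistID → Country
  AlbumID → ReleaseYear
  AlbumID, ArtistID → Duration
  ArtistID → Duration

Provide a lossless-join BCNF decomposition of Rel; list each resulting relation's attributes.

Candidate key of the original relation: {AlbumID, ArtistID}.
In {AlbumID, ArtistID, Country, Duration, ReleaseYear}, {ReleaseYear} is not a superkey ({ReleaseYear}⁺ restricted to this set is {Country, Duration, ReleaseYear}), so split on ReleaseYear → Country, Duration into {Country, Duration, ReleaseYear} and {AlbumID, ArtistID, ReleaseYear}.
{Country, Duration, ReleaseYear} is in BCNF.
In {AlbumID, ArtistID, ReleaseYear}, {AlbumID} is not a superkey ({AlbumID}⁺ restricted to this set is {AlbumID, ReleaseYear}), so split on AlbumID → ReleaseYear into {AlbumID, ReleaseYear} and {AlbumID, ArtistID}.
{AlbumID, ReleaseYear} is in BCNF.
{AlbumID, ArtistID} is in BCNF.

{AlbumID, ArtistID}; {AlbumID, ReleaseYear}; {Country, Duration, ReleaseYear}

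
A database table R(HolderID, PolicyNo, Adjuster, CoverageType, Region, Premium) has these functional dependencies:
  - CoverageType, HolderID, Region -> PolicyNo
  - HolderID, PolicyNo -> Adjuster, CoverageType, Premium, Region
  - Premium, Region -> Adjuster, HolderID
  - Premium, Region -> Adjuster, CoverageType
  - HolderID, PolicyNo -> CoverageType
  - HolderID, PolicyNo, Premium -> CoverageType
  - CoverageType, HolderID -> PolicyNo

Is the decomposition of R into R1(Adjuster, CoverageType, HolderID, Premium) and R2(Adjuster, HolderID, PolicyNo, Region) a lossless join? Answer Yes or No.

No

Common attributes: {Adjuster, HolderID}; their closure is {Adjuster, HolderID}.
The closure covers neither R1 nor R2 entirely; the join is not lossless.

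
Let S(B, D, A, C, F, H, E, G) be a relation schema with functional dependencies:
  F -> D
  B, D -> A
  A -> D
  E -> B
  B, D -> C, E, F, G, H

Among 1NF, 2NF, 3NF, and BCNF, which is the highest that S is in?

3NF

Candidate keys: {A, B}, {A, E}, {B, D}, {B, F}, {D, E}, {E, F}. Prime attributes: {A, B, D, E, F}.
F -> D breaks BCNF: {F}⁺ = {D, F}, so {F} is not a superkey.
But every attribute on its right side ({D}) is prime, and the same holds for every other non-superkey FD, so 3NF still holds.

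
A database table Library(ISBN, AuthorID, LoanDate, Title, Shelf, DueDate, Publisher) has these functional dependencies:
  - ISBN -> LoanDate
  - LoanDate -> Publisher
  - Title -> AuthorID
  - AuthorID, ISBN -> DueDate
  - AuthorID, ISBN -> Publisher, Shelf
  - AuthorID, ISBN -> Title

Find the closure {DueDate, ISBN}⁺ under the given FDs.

Start with {DueDate, ISBN}.
ISBN -> LoanDate applies; add {LoanDate} → now {DueDate, ISBN, LoanDate}.
LoanDate -> Publisher applies; add {Publisher} → now {DueDate, ISBN, LoanDate, Publisher}.
No further FD applies.

{DueDate, ISBN, LoanDate, Publisher}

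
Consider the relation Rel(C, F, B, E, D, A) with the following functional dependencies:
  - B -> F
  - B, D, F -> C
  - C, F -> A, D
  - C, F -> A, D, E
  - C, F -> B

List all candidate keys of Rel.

{B, C}⁺ = {A, B, C, D, E, F} — all of the relation — so {B, C} is a candidate key.
{B, D}⁺ = {A, B, C, D, E, F} — all of the relation — so {B, D} is a candidate key.
{C, F}⁺ = {A, B, C, D, E, F} — all of the relation — so {C, F} is a candidate key.
Any other superkey properly contains one of these, so there are no further candidate keys.

{B, C}, {B, D}, {C, F}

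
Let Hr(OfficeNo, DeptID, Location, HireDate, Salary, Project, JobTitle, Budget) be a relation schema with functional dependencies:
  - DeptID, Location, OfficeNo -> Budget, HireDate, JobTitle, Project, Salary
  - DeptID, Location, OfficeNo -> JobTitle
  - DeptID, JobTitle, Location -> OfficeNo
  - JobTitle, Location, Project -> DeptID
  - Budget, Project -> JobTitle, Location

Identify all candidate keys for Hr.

{Budget, Project}, {DeptID, JobTitle, Location}, {DeptID, Location, OfficeNo}, {JobTitle, Location, Project}

{Budget, Project}⁺ = {Budget, DeptID, HireDate, JobTitle, Location, OfficeNo, Project, Salary}, which is every attribute, so {Budget, Project} is a candidate key.
{DeptID, JobTitle, Location}⁺ = {Budget, DeptID, HireDate, JobTitle, Location, OfficeNo, Project, Salary}, which is every attribute, so {DeptID, JobTitle, Location} is a candidate key.
{DeptID, Location, OfficeNo}⁺ = {Budget, DeptID, HireDate, JobTitle, Location, OfficeNo, Project, Salary}, which is every attribute, so {DeptID, Location, OfficeNo} is a candidate key.
{JobTitle, Location, Project}⁺ = {Budget, DeptID, HireDate, JobTitle, Location, OfficeNo, Project, Salary}, which is every attribute, so {JobTitle, Location, Project} is a candidate key.
These are minimal and exhaustive — every other superkey contains one of them.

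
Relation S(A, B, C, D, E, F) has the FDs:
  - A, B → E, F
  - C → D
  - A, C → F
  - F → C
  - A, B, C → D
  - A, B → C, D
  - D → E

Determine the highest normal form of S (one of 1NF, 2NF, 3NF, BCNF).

Candidate key: {A, B}. Prime attributes: {A, B}.
C → D breaks BCNF: {C}⁺ = {C, D, E}, so {C} is not a superkey.
C → D determines the non-prime attribute {D} from a non-superkey — 3NF is violated.
Checking every proper subset of each key, none determines a non-prime attribute — 2NF is satisfied.

2NF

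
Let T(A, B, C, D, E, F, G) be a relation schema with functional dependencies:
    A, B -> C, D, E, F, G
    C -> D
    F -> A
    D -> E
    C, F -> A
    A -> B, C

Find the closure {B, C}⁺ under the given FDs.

Start with {B, C}.
C -> D applies; add {D} → now {B, C, D}.
D -> E applies; add {E} → now {B, C, D, E}.
No further FD applies.

{B, C, D, E}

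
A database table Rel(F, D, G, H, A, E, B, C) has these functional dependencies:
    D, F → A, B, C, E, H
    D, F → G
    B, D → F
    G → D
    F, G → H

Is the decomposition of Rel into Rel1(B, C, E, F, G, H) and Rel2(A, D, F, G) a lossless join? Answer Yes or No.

Rel1 ∩ Rel2 = {F, G}; its closure under F is {A, B, C, D, E, F, G, H}.
This includes all of Rel1, so the common attributes are a superkey of Rel1 — the join is lossless.

Yes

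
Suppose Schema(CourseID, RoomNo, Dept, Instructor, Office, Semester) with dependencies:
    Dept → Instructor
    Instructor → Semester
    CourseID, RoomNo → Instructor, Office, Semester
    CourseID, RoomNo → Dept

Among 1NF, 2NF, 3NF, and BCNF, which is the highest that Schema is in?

Candidate key: {CourseID, RoomNo}. Prime attributes: {CourseID, RoomNo}.
Dept → Instructor breaks BCNF: {Dept}⁺ = {Dept, Instructor, Semester}, so {Dept} is not a superkey.
Because {Instructor} is non-prime and the left side of Dept → Instructor is not a superkey, the relation is not in 3NF.
No non-prime attribute depends on a proper subset of any candidate key, so 2NF holds.

2NF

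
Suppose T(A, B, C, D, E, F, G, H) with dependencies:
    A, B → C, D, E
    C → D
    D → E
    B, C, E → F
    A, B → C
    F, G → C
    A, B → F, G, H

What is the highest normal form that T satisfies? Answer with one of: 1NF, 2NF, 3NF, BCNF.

Candidate key: {A, B}. Prime attributes: {A, B}.
For C → D we have {C}⁺ = {C, D, E}; {C} is not a superkey, so BCNF fails.
Because {D} is non-prime and the left side of C → D is not a superkey, the relation is not in 3NF.
No proper subset of a key has a non-prime attribute in its closure, so there is no partial dependency; 2NF holds.

2NF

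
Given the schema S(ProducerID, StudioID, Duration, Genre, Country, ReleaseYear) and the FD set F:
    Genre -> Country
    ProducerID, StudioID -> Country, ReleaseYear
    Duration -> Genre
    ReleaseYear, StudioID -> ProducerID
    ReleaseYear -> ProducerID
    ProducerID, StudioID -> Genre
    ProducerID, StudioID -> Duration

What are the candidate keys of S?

No FD produces {StudioID}, so it must be in every candidate key.
Closure of {ProducerID, StudioID} is {Country, Duration, Genre, ProducerID, ReleaseYear, StudioID}, the whole schema; {ProducerID, StudioID} is a candidate key.
Closure of {ReleaseYear, StudioID} is {Country, Duration, Genre, ProducerID, ReleaseYear, StudioID}, the whole schema; {ReleaseYear, StudioID} is a candidate key.
Any other superkey properly contains one of these, so there are no further candidate keys.

{ProducerID, StudioID}, {ReleaseYear, StudioID}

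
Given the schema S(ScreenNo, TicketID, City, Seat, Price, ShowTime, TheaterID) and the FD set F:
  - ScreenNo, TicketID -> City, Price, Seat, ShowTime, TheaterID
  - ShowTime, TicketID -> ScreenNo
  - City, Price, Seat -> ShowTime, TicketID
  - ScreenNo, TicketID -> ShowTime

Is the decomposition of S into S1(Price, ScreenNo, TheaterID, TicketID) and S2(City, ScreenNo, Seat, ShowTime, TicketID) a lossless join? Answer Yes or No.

Yes

Common attributes: {ScreenNo, TicketID}; their closure is {City, Price, ScreenNo, Seat, ShowTime, TheaterID, TicketID}.
This includes all of S1, so the common attributes are a superkey of S1 — the join is lossless.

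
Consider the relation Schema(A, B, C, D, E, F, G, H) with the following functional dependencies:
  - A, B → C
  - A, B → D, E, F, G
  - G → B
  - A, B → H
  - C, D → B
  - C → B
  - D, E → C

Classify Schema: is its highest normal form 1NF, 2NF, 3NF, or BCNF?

Candidate keys: {A, B}, {A, C}, {A, D, E}, {A, G}. Prime attributes: {A, B, C, D, E, G}.
G → B breaks BCNF: {G}⁺ = {B, G}, so {G} is not a superkey.
Its right-hand attributes {B} are all prime, as are those of every other non-superkey FD — the relation is in 3NF.

3NF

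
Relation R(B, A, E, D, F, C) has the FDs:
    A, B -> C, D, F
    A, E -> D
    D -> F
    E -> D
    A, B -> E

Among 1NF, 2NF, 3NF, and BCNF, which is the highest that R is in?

Candidate key: {A, B}. Prime attributes: {A, B}.
A, E -> D breaks BCNF: {A, E}⁺ = {A, D, E, F}, so {A, E} is not a superkey.
A, E -> D determines the non-prime attribute {D} from a non-superkey — 3NF is violated.
Checking every proper subset of each key, none determines a non-prime attribute — 2NF is satisfied.

2NF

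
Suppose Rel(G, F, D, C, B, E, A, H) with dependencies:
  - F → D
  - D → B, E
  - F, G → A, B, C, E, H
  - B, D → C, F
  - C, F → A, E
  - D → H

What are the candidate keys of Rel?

Attributes never on any right-hand side: {G} — every candidate key must contain it.
Closure of {D, G} is {A, B, C, D, E, F, G, H}, the whole schema; {D, G} is a candidate key.
Closure of {F, G} is {A, B, C, D, E, F, G, H}, the whole schema; {F, G} is a candidate key.
No proper subset of any of these is a key, and no other minimal superkey exists.

{D, G}, {F, G}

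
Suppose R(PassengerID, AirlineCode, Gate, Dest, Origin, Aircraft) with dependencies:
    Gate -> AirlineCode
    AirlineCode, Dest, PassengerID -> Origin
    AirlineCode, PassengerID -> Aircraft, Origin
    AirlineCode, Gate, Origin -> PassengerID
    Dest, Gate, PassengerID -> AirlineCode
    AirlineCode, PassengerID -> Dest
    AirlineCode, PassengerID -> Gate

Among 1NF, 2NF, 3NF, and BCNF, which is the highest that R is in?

3NF

Candidate keys: {AirlineCode, PassengerID}, {Gate, Origin}, {Gate, PassengerID}. Prime attributes: {AirlineCode, Gate, Origin, PassengerID}.
Gate -> AirlineCode breaks BCNF: {Gate}⁺ = {AirlineCode, Gate}, so {Gate} is not a superkey.
Its right-hand attributes {AirlineCode} are all prime, as are those of every other non-superkey FD — the relation is in 3NF.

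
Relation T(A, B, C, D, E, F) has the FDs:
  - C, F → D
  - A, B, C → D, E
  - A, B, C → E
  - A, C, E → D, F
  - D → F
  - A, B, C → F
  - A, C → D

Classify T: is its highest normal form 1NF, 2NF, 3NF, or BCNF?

Candidate key: {A, B, C}. Prime attributes: {A, B, C}.
C, F → D: {C, F}⁺ = {C, D, F}, which is not all of the attributes, so the left side is not a superkey — BCNF is violated.
Because {D} is non-prime and the left side of C, F → D is not a superkey, the relation is not in 3NF.
Since {A, C} ⊂ {A, B, C} and {A, C}⁺ ⊇ {D, F} with {D, F} non-prime, there is a partial dependency; 2NF fails.

1NF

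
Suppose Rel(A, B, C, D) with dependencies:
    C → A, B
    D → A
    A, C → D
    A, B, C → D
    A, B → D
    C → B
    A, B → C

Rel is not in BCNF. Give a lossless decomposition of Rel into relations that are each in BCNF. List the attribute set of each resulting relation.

Candidate keys of the original relation: {A, B}, {B, D}, {C}.
{A, B, C, D}: {D} determines {A, D} here but is not a superkey — split on D → A, giving {A, D} and {B, C, D}.
{A, D}: every determinant is a superkey — BCNF.
{B, C, D}: every determinant is a superkey — BCNF.

{A, D}; {B, C, D}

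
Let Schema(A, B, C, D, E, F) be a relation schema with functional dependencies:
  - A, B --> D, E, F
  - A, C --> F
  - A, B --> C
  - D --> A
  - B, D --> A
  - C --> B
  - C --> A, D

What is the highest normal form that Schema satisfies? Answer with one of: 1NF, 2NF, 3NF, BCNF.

3NF

Candidate keys: {A, B}, {B, D}, {C}. Prime attributes: {A, B, C, D}.
D --> A: {D}⁺ = {A, D}, which is not all of the attributes, so the left side is not a superkey — BCNF is violated.
Its right-hand attributes {A} are all prime, as are those of every other non-superkey FD — the relation is in 3NF.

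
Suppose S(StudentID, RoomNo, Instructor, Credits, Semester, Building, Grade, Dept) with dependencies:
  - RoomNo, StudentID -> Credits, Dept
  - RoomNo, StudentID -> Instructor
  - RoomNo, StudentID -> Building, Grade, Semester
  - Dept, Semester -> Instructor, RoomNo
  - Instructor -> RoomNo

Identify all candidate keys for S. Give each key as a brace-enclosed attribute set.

{StudentID} never appears on the right of any FD, so every key must include it.
{Instructor, StudentID}⁺ = {Building, Credits, Dept, Grade, Instructor, RoomNo, Semester, StudentID} — all of the relation — so {Instructor, StudentID} is a candidate key.
{RoomNo, StudentID}⁺ = {Building, Credits, Dept, Grade, Instructor, RoomNo, Semester, StudentID} — all of the relation — so {RoomNo, StudentID} is a candidate key.
{Dept, Semester, StudentID}⁺ = {Building, Credits, Dept, Grade, Instructor, RoomNo, Semester, StudentID} — all of the relation — so {Dept, Semester, StudentID} is a candidate key.
Any other superkey properly contains one of these, so there are no further candidate keys.

{Dept, Semester, StudentID}, {Instructor, StudentID}, {RoomNo, StudentID}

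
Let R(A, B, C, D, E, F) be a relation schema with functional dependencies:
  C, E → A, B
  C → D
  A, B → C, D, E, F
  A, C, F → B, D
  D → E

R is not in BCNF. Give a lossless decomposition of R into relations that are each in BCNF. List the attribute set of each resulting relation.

{A, B, C, D, F}; {D, E}

Candidate keys of the original relation: {A, B}, {C}.
{A, B, C, D, E, F}: {D} determines {D, E} here but is not a superkey — split on D → E, giving {D, E} and {A, B, C, D, F}.
{D, E} is in BCNF.
{A, B, C, D, F} is in BCNF.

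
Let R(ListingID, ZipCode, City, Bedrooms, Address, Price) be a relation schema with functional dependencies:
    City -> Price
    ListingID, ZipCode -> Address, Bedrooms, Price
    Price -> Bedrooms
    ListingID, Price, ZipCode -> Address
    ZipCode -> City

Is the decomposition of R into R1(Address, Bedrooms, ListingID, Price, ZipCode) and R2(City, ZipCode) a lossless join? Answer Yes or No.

Common attributes: {ZipCode}; their closure is {Bedrooms, City, Price, ZipCode}.
R2 is contained in that closure, so R1 ∩ R2 -> R2 holds and the join is lossless.

Yes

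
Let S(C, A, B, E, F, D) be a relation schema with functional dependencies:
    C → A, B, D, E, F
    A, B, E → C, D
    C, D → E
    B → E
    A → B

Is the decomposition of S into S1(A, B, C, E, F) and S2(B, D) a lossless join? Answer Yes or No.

The shared attributes are {B} and {B}⁺ = {B, E}.
S1 ⊄ {B, E} and S2 ⊄ {B, E}, so the split is lossy.

No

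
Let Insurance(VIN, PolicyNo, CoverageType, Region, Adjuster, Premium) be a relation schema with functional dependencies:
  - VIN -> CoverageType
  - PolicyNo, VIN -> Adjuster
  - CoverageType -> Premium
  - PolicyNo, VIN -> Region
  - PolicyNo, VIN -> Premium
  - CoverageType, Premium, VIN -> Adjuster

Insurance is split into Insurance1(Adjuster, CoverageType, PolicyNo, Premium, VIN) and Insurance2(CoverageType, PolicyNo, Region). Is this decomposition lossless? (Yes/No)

Insurance1 ∩ Insurance2 = {CoverageType, PolicyNo}; its closure under F is {CoverageType, PolicyNo, Premium}.
Insurance1 ⊄ {CoverageType, PolicyNo, Premium} and Insurance2 ⊄ {CoverageType, PolicyNo, Premium}, so the split is lossy.

No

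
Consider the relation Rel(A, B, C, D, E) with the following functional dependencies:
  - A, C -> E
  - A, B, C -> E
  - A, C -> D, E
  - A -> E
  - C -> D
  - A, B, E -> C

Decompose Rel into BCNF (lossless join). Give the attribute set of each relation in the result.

{A, B, C}; {A, E}; {C, D}

Candidate key of the original relation: {A, B}.
In {A, B, C, D, E}, {A, C} is not a superkey ({A, C}⁺ restricted to this set is {A, C, D, E}), so split on A, C -> D, E into {A, C, D, E} and {A, B, C}.
In {A, C, D, E}, {A} is not a superkey ({A}⁺ restricted to this set is {A, E}), so split on A -> E into {A, E} and {A, C, D}.
{A, E}: every determinant is a superkey — BCNF.
In {A, C, D}, {C} is not a superkey ({C}⁺ restricted to this set is {C, D}), so split on C -> D into {C, D} and {A, C}.
{C, D}: every determinant is a superkey — BCNF.
{A, C}: every determinant is a superkey — BCNF.
{A, B, C}: every determinant is a superkey — BCNF.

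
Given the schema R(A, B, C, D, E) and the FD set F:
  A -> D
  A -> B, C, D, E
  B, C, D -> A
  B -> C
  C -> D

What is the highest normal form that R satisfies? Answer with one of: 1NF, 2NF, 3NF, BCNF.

Candidate keys: {A}, {B}. Prime attributes: {A, B}.
C -> D breaks BCNF: {C}⁺ = {C, D}, so {C} is not a superkey.
Because {D} is non-prime and the left side of C -> D is not a superkey, the relation is not in 3NF.
With only single-attribute keys there can be no partial dependency, so 2NF holds.

2NF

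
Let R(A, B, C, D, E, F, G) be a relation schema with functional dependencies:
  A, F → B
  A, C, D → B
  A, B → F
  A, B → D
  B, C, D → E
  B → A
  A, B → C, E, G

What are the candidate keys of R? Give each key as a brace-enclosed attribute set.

{A, C, D}, {A, F}, {B}

{B}⁺ = {A, B, C, D, E, F, G} — all of the relation — so {B} is a candidate key.
{A, F}⁺ = {A, B, C, D, E, F, G} — all of the relation — so {A, F} is a candidate key.
{A, C, D}⁺ = {A, B, C, D, E, F, G} — all of the relation — so {A, C, D} is a candidate key.
No proper subset of any of these is a key, and no other minimal superkey exists.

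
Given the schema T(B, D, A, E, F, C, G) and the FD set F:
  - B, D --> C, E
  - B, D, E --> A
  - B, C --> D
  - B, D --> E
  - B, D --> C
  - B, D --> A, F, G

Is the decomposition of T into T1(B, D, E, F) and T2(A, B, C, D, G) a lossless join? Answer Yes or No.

Yes

T1 ∩ T2 = {B, D}; its closure under F is {A, B, C, D, E, F, G}.
Since T1 ⊆ {A, B, C, D, E, F, G}, the intersection is a superkey of T1; the decomposition is lossless.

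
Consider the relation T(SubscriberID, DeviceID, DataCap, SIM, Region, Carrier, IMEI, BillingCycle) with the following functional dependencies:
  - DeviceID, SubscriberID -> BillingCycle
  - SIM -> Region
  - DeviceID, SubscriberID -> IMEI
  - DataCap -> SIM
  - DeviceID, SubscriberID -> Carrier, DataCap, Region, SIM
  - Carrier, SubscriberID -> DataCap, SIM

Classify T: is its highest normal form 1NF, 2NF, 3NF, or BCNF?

Candidate key: {DeviceID, SubscriberID}. Prime attributes: {DeviceID, SubscriberID}.
SIM -> Region breaks BCNF: {SIM}⁺ = {Region, SIM}, so {SIM} is not a superkey.
SIM -> Region has non-prime {Region} on the right and a non-superkey on the left, so 3NF fails.
No non-prime attribute depends on a proper subset of any candidate key, so 2NF holds.

2NF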